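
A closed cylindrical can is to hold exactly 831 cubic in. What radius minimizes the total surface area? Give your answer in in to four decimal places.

With radius r and height h, πr²h = 831 so h = 831/(πr²), and S(r) = 2πr² + 2πrh = 2πr² + 2·831/r.
S'(r) = 4πr − 2·831/r² = 0 ⇒ r³ = 831/(2π), so r ≈ 5.0950 and h = 2r ≈ 10.1899.
S''(r) = 4π + 4·831/r³ > 0, so this is the minimum; S ≈ 489.3075.

5.0950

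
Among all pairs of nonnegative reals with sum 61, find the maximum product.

With x + y = 61, the product is P(x) = x(61 − x).
P'(x) = 61 − 2x = 0 gives x = 61/2; P'' = −2 < 0, so this is the maximum.
P = 61/2·61/2 = 3721/4.

3721/4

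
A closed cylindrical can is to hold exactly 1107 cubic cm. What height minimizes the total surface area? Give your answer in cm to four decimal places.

11.2121

With radius r and height h, πr²h = 1107 so h = 1107/(πr²), and S(r) = 2πr² + 2πrh = 2πr² + 2·1107/r.
S'(r) = 4πr − 2·1107/r² = 0 ⇒ r³ = 1107/(2π), so r ≈ 5.6060 and h = 2r ≈ 11.2121.
S''(r) = 4π + 4·1107/r³ > 0, so this is the minimum; S ≈ 592.3971.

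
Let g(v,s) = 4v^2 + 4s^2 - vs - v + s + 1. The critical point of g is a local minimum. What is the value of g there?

∂g/∂v = 8v - s - 1 = 0 and ∂g/∂s = -v + 8s + 1 = 0, so (v, s) = (1/9, -1/9).
The Hessian has g_{vv} = 8, g_{ss} = 8, g_{vs} = -1, giving D = 63 > 0 with g_{vv} > 0, so the point is a local minimum.
g(1/9, -1/9) = 8/9.

8/9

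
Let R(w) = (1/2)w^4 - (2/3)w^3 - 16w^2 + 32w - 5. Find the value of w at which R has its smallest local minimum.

-4

R'(w) = 2w^3 - 2w^2 - 32w + 32. Setting R'(w) = 0 gives w ∈ {-4, 1, 4}.
Second-derivative test with R''(w) = 6w^2 - 4w - 32: R''(-4) = 80 > 0 ⇒ local minimum; R''(1) = -30 < 0 ⇒ local maximum; R''(4) = 48 > 0 ⇒ local minimum.
Thus R has its smallest local minimum at w = -4, with value -655/3.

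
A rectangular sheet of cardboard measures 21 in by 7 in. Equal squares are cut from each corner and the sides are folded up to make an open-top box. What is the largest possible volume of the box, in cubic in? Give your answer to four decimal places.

With cut size x, the volume is V(x) = x(21 − 2x)(7 − 2x) for 0 < x < 3.5.
V'(x) = 12x^2 − 112x + 147. Setting V'(x) = 0 gives x ≈ 1.5800 (the root in (0, 3.5)).
V''(x) = 24x − 112 is negative there, so this is the maximum; V ≈ 108.2388.

108.2388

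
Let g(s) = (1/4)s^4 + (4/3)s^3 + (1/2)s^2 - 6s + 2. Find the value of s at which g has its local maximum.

g'(s) = s^3 + 4s^2 + s - 6 = 0 at s = -3, -2, 1.
Second-derivative test with g''(s) = 3s^2 + 8s + 1: g''(-3) = 4 > 0 ⇒ local minimum; g''(-2) = -3 < 0 ⇒ local maximum; g''(1) = 12 > 0 ⇒ local minimum.
The local maximum is g(-2) = 28/3.

-2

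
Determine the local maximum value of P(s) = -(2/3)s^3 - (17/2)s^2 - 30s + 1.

P'(s) = -2s^2 - 17s - 30 = 0 at s = -6, -5/2.
Second-derivative test with P''(s) = -4s - 17: P''(-6) = 7 > 0 ⇒ local minimum; P''(-5/2) = -7 < 0 ⇒ local maximum.
So the local maximum value is P(-5/2) = 799/24.

799/24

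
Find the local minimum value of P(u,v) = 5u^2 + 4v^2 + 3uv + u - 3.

∂P/∂u = 10u + 3v + 1 = 0 and ∂P/∂v = 3u + 8v = 0, so (u, v) = (-8/71, 3/71).
The Hessian has P_{uu} = 10, P_{vv} = 8, P_{uv} = 3, giving D = 71 > 0 with P_{uu} > 0, so the point is a local minimum.
P(-8/71, 3/71) = -217/71.

-217/71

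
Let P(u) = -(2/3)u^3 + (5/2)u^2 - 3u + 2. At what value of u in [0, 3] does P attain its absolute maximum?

P'(u) = -2u^2 + 5u - 3, which vanishes at u = 1 and u = 3/2.
Evaluating at the critical points and endpoints: P(0) = 2; P(1) = 5/6; P(3/2) = 7/8; P(3) = -5/2.
The maximum over the interval is 2, attained at u = 0.

0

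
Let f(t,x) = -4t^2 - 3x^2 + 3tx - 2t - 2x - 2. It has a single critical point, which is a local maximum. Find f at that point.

-38/39

∂f/∂t = -8t + 3x - 2 = 0 and ∂f/∂x = 3t - 6x - 2 = 0, so (t, x) = (-6/13, -22/39).
The Hessian has f_{tt} = -8, f_{xx} = -6, f_{tx} = 3, giving D = 39 > 0 with f_{tt} < 0, so the point is a local maximum.
f(-6/13, -22/39) = -38/39.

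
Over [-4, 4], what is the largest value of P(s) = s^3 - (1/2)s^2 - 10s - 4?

12

Differentiating, P'(s) = 3s^2 - s - 10; which vanishes at s = -5/3 and s = 2.
Compare values at every candidate in [-4, 4]: P(-4) = -36; P(-5/3) = 359/54; P(2) = -18; P(4) = 12.
The maximum over the interval is 12, attained at s = 4.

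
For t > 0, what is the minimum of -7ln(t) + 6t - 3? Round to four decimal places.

2.9209

P'(t) = -7/t + 6 = 0 gives t = 7/6.
P''(t) = 7/t², which is positive for t > 0, so this is a local minimum.
P(7/6) = -7·ln(7/6) + 7 - 3 ≈ 2.9209.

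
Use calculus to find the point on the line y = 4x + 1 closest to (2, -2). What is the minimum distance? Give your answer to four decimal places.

Minimize D(x)^2 = (x - 2)^2 + (4x + 3)^2.
d/dx[D^2] = 2(x - 2) + 2·4·(4x + 3) = 0 ⇒ x = -10/17.
Then y = -23/17 and the distance is √(121/17) ≈ 2.6679.

2.6679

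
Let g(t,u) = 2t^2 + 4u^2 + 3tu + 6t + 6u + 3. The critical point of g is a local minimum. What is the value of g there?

-39/23

∂g/∂t = 4t + 3u + 6 = 0 and ∂g/∂u = 3t + 8u + 6 = 0, so (t, u) = (-30/23, -6/23).
The Hessian has g_{tt} = 4, g_{uu} = 8, g_{tu} = 3, giving D = 23 > 0 with g_{tt} > 0, so the point is a local minimum.
g(-30/23, -6/23) = -39/23.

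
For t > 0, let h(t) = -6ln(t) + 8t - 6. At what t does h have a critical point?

h'(t) = -6/t + 8 = 0 gives t = 3/4.
h''(t) = 6/t², which is positive for t > 0, so this is a local minimum.
h(3/4) = -6·ln(3/4) + 6 - 6 ≈ 1.7261.

3/4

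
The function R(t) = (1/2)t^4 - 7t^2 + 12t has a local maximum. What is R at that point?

R'(t) = 2t^3 - 14t + 12. Setting R'(t) = 0 gives t ∈ {-3, 1, 2}.
Second-derivative test with R''(t) = 6t^2 - 14: R''(-3) = 40 > 0 ⇒ local minimum; R''(1) = -8 < 0 ⇒ local maximum; R''(2) = 10 > 0 ⇒ local minimum.
So the local maximum value is R(1) = 11/2.

11/2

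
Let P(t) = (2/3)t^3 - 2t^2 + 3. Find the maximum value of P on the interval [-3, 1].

Differentiating, P'(t) = 2t^2 - 4t; whose only zero in [-3, 1] is t = 0.
Candidates: P(-3) = -33,  P(0) = 3,  P(1) = 5/3.
So the maximum is P(0) = 3.

3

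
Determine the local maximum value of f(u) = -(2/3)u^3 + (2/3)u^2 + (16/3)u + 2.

10

f'(u) = -2u^2 + (4/3)u + 16/3 = 0 at u = -4/3, 2.
Second-derivative test with f''(u) = -4u + 4/3: f''(-4/3) = 20/3 > 0 ⇒ local minimum; f''(2) = -20/3 < 0 ⇒ local maximum.
The local maximum is f(2) = 10.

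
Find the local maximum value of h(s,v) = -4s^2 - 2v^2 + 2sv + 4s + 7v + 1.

78/7

∂h/∂s = -8s + 2v + 4 = 0 and ∂h/∂v = 2s - 4v + 7 = 0, so (s, v) = (15/14, 16/7).
The Hessian has h_{ss} = -8, h_{vv} = -4, h_{sv} = 2, giving D = 28 > 0 with h_{ss} < 0, so the point is a local maximum.
h(15/14, 16/7) = 78/7.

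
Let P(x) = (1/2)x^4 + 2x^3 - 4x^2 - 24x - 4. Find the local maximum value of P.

20

P'(x) = 2x^3 + 6x^2 - 8x - 24. Setting P'(x) = 0 gives x ∈ {-3, -2, 2}.
Since P''(x) = 6x^2 + 12x - 8, we get P''(-3) = 10 > 0 ⇒ local minimum; P''(-2) = -8 < 0 ⇒ local maximum; P''(2) = 40 > 0 ⇒ local minimum.
So the local maximum value is P(-2) = 20.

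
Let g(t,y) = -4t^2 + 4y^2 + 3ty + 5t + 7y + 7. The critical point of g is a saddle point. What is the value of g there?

∂g/∂t = -8t + 3y + 5 = 0 and ∂g/∂y = 3t + 8y + 7 = 0, so (t, y) = (19/73, -71/73).
The Hessian has g_{tt} = -8, g_{yy} = 8, g_{ty} = 3, giving D = -73 < 0, so the point is a saddle point.
g(19/73, -71/73) = 310/73.

310/73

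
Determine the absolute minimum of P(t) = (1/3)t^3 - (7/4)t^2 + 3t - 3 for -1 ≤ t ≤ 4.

-97/12

The derivative is t^2 - (7/2)t + 3, which vanishes at t = 3/2 and t = 2.
Evaluating at the critical points and endpoints: P(-1) = -97/12, P(3/2) = -21/16, P(2) = -4/3, P(4) = 7/3.
So the minimum is P(-1) = -97/12.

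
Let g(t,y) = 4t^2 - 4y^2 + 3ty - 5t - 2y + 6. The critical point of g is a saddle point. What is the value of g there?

∂g/∂t = 8t + 3y - 5 = 0 and ∂g/∂y = 3t - 8y - 2 = 0, so (t, y) = (46/73, -1/73).
The Hessian has g_{tt} = 8, g_{yy} = -8, g_{ty} = 3, giving D = -73 < 0, so the point is a saddle point.
g(46/73, -1/73) = 324/73.

324/73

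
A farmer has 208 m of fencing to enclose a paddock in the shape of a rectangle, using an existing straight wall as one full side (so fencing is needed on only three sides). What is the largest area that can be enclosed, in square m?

Let the sides perpendicular to the wall have length x and the parallel side y, so 2x + y = 208 and the area is A = xy = x(208 − 2x).
A'(x) = 208 − 4x = 0 gives x = 52, and A''(x) = −4 < 0 confirms a maximum.
Then y = 208 − 2·52 = 104 and A = 5408.

5408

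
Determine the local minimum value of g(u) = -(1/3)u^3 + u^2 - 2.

-2

g'(u) = -u^2 + 2u. Setting g'(u) = 0 gives u ∈ {0, 2}.
g''(u) = -2u + 2. g''(0) = 2 > 0 ⇒ local minimum; g''(2) = -2 < 0 ⇒ local maximum.
So the local minimum value is g(0) = -2.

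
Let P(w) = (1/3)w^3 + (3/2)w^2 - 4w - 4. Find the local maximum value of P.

44/3

P'(w) = w^2 + 3w - 4. Setting P'(w) = 0 gives w ∈ {-4, 1}.
P''(w) = 2w + 3. P''(-4) = -5 < 0 ⇒ local maximum; P''(1) = 5 > 0 ⇒ local minimum.
Thus P has its local maximum at w = -4, with value 44/3.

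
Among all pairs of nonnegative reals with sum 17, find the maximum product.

With x + y = 17, the product is P(x) = x(17 − x).
P'(x) = 17 − 2x = 0 gives x = 17/2; P'' = −2 < 0, so this is the maximum.
P = 17/2·17/2 = 289/4.

289/4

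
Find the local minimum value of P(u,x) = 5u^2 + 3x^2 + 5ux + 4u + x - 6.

-243/35

∂P/∂u = 10u + 5x + 4 = 0 and ∂P/∂x = 5u + 6x + 1 = 0, so (u, x) = (-19/35, 2/7).
The Hessian has P_{uu} = 10, P_{xx} = 6, P_{ux} = 5, giving D = 35 > 0 with P_{uu} > 0, so the point is a local minimum.
P(-19/35, 2/7) = -243/35.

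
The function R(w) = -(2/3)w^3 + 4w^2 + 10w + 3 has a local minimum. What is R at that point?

-7/3

R'(w) = -2w^2 + 8w + 10. Setting R'(w) = 0 gives w ∈ {-1, 5}.
R''(w) = -4w + 8. R''(-1) = 12 > 0 ⇒ local minimum; R''(5) = -12 < 0 ⇒ local maximum.
Thus R has its local minimum at w = -1, with value -7/3.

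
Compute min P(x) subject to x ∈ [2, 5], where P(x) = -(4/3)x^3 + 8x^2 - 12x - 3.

-89/3

Differentiating, P'(x) = -4x^2 + 16x - 12; whose only zero in [2, 5] is x = 3.
Evaluating at the critical points and endpoints: P(2) = -17/3; P(3) = -3; P(5) = -89/3.
Hence the absolute minimum is -89/3 at x = 5.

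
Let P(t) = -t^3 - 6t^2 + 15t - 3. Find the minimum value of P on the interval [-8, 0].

The derivative is -3t^2 - 12t + 15, whose only zero in [-8, 0] is t = -5.
Candidates: P(-8) = 5; P(-5) = -103; P(0) = -3.
Hence the absolute minimum is -103 at t = -5.

-103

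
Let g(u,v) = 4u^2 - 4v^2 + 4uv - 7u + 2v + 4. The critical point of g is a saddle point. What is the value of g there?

49/20

∂g/∂u = 8u + 4v - 7 = 0 and ∂g/∂v = 4u - 8v + 2 = 0, so (u, v) = (3/5, 11/20).
The Hessian has g_{uu} = 8, g_{vv} = -8, g_{uv} = 4, giving D = -80 < 0, so the point is a saddle point.
g(3/5, 11/20) = 49/20.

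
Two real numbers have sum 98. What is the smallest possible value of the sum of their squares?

With a + b = 98, a^2 + b^2 = a^2 + (98 − a)^2.
The derivative 2a − 2(98 − a) = 4a − 196 vanishes at a = 49; second derivative 4 > 0, a minimum.
The minimum is 2·(49)^2 = 4802.

4802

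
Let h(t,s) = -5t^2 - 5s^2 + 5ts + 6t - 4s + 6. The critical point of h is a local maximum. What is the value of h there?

118/15

∂h/∂t = -10t + 5s + 6 = 0 and ∂h/∂s = 5t - 10s - 4 = 0, so (t, s) = (8/15, -2/15).
The Hessian has h_{tt} = -10, h_{ss} = -10, h_{ts} = 5, giving D = 75 > 0 with h_{tt} < 0, so the point is a local maximum.
h(8/15, -2/15) = 118/15.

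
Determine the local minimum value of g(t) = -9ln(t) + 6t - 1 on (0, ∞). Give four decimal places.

4.3508

g'(t) = -9/t + 6 = 0 gives t = 3/2.
g''(t) = 9/t², which is positive for t > 0, so this is a local minimum.
g(3/2) = -9·ln(3/2) + 9 - 1 ≈ 4.3508.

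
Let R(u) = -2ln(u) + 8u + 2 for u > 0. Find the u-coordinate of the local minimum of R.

1/4

R'(u) = -2/u + 8 = 0 gives u = 1/4.
R''(u) = 2/u², which is positive for u > 0, so this is a local minimum.
R(1/4) = -2·ln(1/4) + 2 + 2 ≈ 6.7726.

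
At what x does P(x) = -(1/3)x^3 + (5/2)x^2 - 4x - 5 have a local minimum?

P'(x) = -x^2 + 5x - 4. Setting P'(x) = 0 gives x ∈ {1, 4}.
P''(x) = -2x + 5. P''(1) = 3 > 0 ⇒ local minimum; P''(4) = -3 < 0 ⇒ local maximum.
The local minimum is P(1) = -41/6.

1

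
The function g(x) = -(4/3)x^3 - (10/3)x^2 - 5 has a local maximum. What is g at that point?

-5

g'(x) = -4x^2 - (20/3)x = 0 at x = -5/3, 0.
Second-derivative test with g''(x) = -8x - 20/3: g''(-5/3) = 20/3 > 0 ⇒ local minimum; g''(0) = -20/3 < 0 ⇒ local maximum.
Thus g has its local maximum at x = 0, with value -5.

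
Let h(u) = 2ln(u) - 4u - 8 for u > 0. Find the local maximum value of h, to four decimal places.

h'(u) = 2/u − 4 = 0 gives u = 1/2.
h''(u) = -2/u², which is negative for u > 0, so this is a local maximum.
h(1/2) = 2·ln(1/2) - 2 - 8 ≈ -11.3863.

-11.3863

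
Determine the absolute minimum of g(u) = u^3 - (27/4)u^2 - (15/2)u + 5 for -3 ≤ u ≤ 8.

g'(u) = 3u^2 - (27/2)u - 15/2, which vanishes at u = -1/2 and u = 5.
Compare values at every candidate in [-3, 8]: g(-3) = -241/4,  g(-1/2) = 111/16,  g(5) = -305/4,  g(8) = 25.
The minimum over the interval is -305/4, attained at u = 5.

-305/4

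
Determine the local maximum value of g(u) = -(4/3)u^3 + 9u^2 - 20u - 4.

-223/12

Critical points: g'(u) = -4u^2 + 18u - 20 vanishes at u = 2, 5/2.
Since g''(u) = -8u + 18, we get g''(2) = 2 > 0 ⇒ local minimum; g''(5/2) = -2 < 0 ⇒ local maximum.
So the local maximum value is g(5/2) = -223/12.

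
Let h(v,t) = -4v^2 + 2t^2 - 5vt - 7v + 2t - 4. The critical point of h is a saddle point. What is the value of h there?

∂h/∂v = -8v - 5t - 7 = 0 and ∂h/∂t = -5v + 4t + 2 = 0, so (v, t) = (-6/19, -17/19).
The Hessian has h_{vv} = -8, h_{tt} = 4, h_{vt} = -5, giving D = -57 < 0, so the point is a saddle point.
h(-6/19, -17/19) = -72/19.

-72/19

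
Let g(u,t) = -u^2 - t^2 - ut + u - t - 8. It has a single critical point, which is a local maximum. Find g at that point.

-7

∂g/∂u = -2u - t + 1 = 0 and ∂g/∂t = -u - 2t - 1 = 0, so (u, t) = (1, -1).
The Hessian has g_{uu} = -2, g_{tt} = -2, g_{ut} = -1, giving D = 3 > 0 with g_{uu} < 0, so the point is a local maximum.
g(1, -1) = -7.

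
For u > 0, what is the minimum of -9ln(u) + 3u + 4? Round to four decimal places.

h'(u) = -9/u + 3 = 0 gives u = 3.
h''(u) = 9/u², which is positive for u > 0, so this is a local minimum.
h(3) = -9·ln(3) + 9 + 4 ≈ 3.1125.

3.1125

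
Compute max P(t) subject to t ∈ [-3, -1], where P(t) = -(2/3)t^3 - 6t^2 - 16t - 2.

Differentiating, P'(t) = -2t^2 - 12t - 16; whose only zero in [-3, -1] is t = -2.
Candidates: P(-3) = 10; P(-2) = 34/3; P(-1) = 26/3.
So the maximum is P(-2) = 34/3.

34/3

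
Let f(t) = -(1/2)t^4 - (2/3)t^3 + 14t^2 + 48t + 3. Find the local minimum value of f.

f'(t) = -2t^3 - 2t^2 + 28t + 48. Setting f'(t) = 0 gives t ∈ {-3, -2, 4}.
f''(t) = -6t^2 - 4t + 28. f''(-3) = -14 < 0 ⇒ local maximum; f''(-2) = 12 > 0 ⇒ local minimum; f''(4) = -84 < 0 ⇒ local maximum.
The local minimum is f(-2) = -119/3.

-119/3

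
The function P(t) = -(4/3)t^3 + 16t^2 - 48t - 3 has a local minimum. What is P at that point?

-137/3

P'(t) = -4t^2 + 32t - 48 = 0 at t = 2, 6.
P''(t) = -8t + 32. P''(2) = 16 > 0 ⇒ local minimum; P''(6) = -16 < 0 ⇒ local maximum.
The local minimum is P(2) = -137/3.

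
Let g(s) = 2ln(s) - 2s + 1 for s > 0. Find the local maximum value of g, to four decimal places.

-1.0000

g'(s) = 2/s − 2 = 0 gives s = 1.
g''(s) = -2/s², which is negative for s > 0, so this is a local maximum.
g(1) = 2·ln(1) - 2 + 1 ≈ -1.0000.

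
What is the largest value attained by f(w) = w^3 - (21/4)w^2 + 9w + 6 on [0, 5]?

179/4

f'(w) = 3w^2 - (21/2)w + 9, which vanishes at w = 3/2 and w = 2.
Compare values at every candidate in [0, 5]: f(0) = 6,  f(3/2) = 177/16,  f(2) = 11,  f(5) = 179/4.
The maximum over the interval is 179/4, attained at w = 5.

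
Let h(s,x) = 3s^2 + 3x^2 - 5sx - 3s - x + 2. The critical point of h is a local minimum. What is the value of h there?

-23/11

∂h/∂s = 6s - 5x - 3 = 0 and ∂h/∂x = -5s + 6x - 1 = 0, so (s, x) = (23/11, 21/11).
The Hessian has h_{ss} = 6, h_{xx} = 6, h_{sx} = -5, giving D = 11 > 0 with h_{ss} > 0, so the point is a local minimum.
h(23/11, 21/11) = -23/11.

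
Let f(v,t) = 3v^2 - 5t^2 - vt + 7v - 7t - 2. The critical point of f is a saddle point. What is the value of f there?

-269/61

∂f/∂v = 6v - t + 7 = 0 and ∂f/∂t = -v - 10t - 7 = 0, so (v, t) = (-77/61, -35/61).
The Hessian has f_{vv} = 6, f_{tt} = -10, f_{vt} = -1, giving D = -61 < 0, so the point is a saddle point.
f(-77/61, -35/61) = -269/61.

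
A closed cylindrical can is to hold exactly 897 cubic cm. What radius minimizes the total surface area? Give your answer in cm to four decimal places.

5.2264

With radius r and height h, πr²h = 897 so h = 897/(πr²), and S(r) = 2πr² + 2πrh = 2πr² + 2·897/r.
S'(r) = 4πr − 2·897/r² = 0 ⇒ r³ = 897/(2π), so r ≈ 5.2264 and h = 2r ≈ 10.4528.
S''(r) = 4π + 4·897/r³ > 0, so this is the minimum; S ≈ 514.8841.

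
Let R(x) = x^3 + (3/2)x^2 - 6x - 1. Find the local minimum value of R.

R'(x) = 3x^2 + 3x - 6 = 0 at x = -2, 1.
Since R''(x) = 6x + 3, we get R''(-2) = -9 < 0 ⇒ local maximum; R''(1) = 9 > 0 ⇒ local minimum.
So the local minimum value is R(1) = -9/2.

-9/2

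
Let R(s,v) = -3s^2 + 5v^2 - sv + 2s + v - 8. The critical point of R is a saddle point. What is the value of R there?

-469/61

∂R/∂s = -6s - v + 2 = 0 and ∂R/∂v = -s + 10v + 1 = 0, so (s, v) = (21/61, -4/61).
The Hessian has R_{ss} = -6, R_{vv} = 10, R_{sv} = -1, giving D = -61 < 0, so the point is a saddle point.
R(21/61, -4/61) = -469/61.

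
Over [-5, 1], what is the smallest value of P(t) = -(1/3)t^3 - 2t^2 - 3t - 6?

-34/3

Differentiating, P'(t) = -t^2 - 4t - 3; which vanishes at t = -3 and t = -1.
Compare values at every candidate in [-5, 1]: P(-5) = 2/3, P(-3) = -6, P(-1) = -14/3, P(1) = -34/3.
The minimum over the interval is -34/3, attained at t = 1.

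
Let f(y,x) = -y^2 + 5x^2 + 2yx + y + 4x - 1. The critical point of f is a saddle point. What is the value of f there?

∂f/∂y = -2y + 2x + 1 = 0 and ∂f/∂x = 2y + 10x + 4 = 0, so (y, x) = (1/12, -5/12).
The Hessian has f_{yy} = -2, f_{xx} = 10, f_{yx} = 2, giving D = -24 < 0, so the point is a saddle point.
f(1/12, -5/12) = -43/24.

-43/24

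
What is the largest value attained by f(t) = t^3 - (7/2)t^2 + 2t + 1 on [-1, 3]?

5/2

The derivative is 3t^2 - 7t + 2, which vanishes at t = 1/3 and t = 2.
Evaluating at the critical points and endpoints: f(-1) = -11/2; f(1/3) = 71/54; f(2) = -1; f(3) = 5/2.
Hence the absolute maximum is 5/2 at t = 3.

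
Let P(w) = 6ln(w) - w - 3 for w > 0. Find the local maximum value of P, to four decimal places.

P'(w) = 6/w − 1 = 0 gives w = 6.
P''(w) = -6/w², which is negative for w > 0, so this is a local maximum.
P(6) = 6·ln(6) - 6 - 3 ≈ 1.7506.

1.7506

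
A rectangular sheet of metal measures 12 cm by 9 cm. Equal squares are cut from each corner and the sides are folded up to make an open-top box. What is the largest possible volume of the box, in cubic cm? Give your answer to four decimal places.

With cut size x, the volume is V(x) = x(12 − 2x)(9 − 2x) for 0 < x < 4.5.
V'(x) = 12x^2 − 84x + 108. Setting V'(x) = 0 gives x ≈ 1.6972 (the root in (0, 4.5)).
V''(x) = 24x − 84 is negative there, so this is the maximum; V ≈ 81.8722.

81.8722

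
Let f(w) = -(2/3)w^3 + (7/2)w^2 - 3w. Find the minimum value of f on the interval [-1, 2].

f'(w) = -2w^2 + 7w - 3, whose only zero in [-1, 2] is w = 1/2.
Candidates: f(-1) = 43/6; f(1/2) = -17/24; f(2) = 8/3.
Hence the absolute minimum is -17/24 at w = 1/2.

-17/24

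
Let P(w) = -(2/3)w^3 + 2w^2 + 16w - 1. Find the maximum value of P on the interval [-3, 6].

P'(w) = -2w^2 + 4w + 16, which vanishes at w = -2 and w = 4.
Candidates: P(-3) = -13,  P(-2) = -59/3,  P(4) = 157/3,  P(6) = 23.
So the maximum is P(4) = 157/3.

157/3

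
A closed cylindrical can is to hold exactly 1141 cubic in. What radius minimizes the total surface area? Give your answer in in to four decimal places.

5.6629

With radius r and height h, πr²h = 1141 so h = 1141/(πr²), and S(r) = 2πr² + 2πrh = 2πr² + 2·1141/r.
S'(r) = 4πr − 2·1141/r² = 0 ⇒ r³ = 1141/(2π), so r ≈ 5.6629 and h = 2r ≈ 11.3257.
S''(r) = 4π + 4·1141/r³ > 0, so this is the minimum; S ≈ 604.4657.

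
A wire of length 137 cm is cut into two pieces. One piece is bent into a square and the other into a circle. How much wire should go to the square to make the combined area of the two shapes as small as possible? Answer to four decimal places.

Let x be the length used for the square. Square side x/4; circle radius (137−x)/(2π).
A(x) = (x/4)² + π·((137−x)/(2π))² = x²/16 + (137−x)²/(4π) for 0 ≤ x ≤ 137. A'(x) = x/8 − (137−x)/(2π) = 0 gives x = 4·137/(π+4) ≈ 76.7336.
A'' = 1/8 + 1/(2π) > 0, so this gives the minimum combined area; x ≈ 76.7336 cm to the square.

76.7336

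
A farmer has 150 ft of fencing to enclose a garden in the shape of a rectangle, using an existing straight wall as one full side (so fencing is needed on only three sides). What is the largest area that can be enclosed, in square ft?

Let the sides perpendicular to the wall have length x and the parallel side y, so 2x + y = 150 and the area is A = xy = x(150 − 2x).
A'(x) = 150 − 4x = 0 gives x = 75/2, and A''(x) = −4 < 0 confirms a maximum.
Then y = 150 − 2·75/2 = 75 and A = 5625/2.

5625/2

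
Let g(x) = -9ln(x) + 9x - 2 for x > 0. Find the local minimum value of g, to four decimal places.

7.0000

g'(x) = -9/x + 9 = 0 gives x = 1.
g''(x) = 9/x², which is positive for x > 0, so this is a local minimum.
g(1) = -9·ln(1) + 9 - 2 ≈ 7.0000.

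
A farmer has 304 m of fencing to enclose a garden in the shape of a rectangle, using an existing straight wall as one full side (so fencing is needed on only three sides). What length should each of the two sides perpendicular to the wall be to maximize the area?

76

Let the sides perpendicular to the wall have length x and the parallel side y, so 2x + y = 304 and the area is A = xy = x(304 − 2x).
A'(x) = 304 − 4x = 0 gives x = 76, and A''(x) = −4 < 0 confirms a maximum.
Then y = 304 − 2·76 = 152 and A = 11552.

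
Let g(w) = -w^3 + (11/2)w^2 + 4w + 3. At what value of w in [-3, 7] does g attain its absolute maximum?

-3

Differentiating, g'(w) = -3w^2 + 11w + 4; which vanishes at w = -1/3 and w = 4.
Candidates: g(-3) = 135/2, g(-1/3) = 125/54, g(4) = 43, g(7) = -85/2.
The maximum over the interval is 135/2, attained at w = -3.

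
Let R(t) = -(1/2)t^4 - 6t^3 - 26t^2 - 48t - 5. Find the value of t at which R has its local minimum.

R'(t) = -2t^3 - 18t^2 - 52t - 48 = 0 at t = -4, -3, -2.
Since R''(t) = -6t^2 - 36t - 52, we get R''(-4) = -4 < 0 ⇒ local maximum; R''(-3) = 2 > 0 ⇒ local minimum; R''(-2) = -4 < 0 ⇒ local maximum.
So the local minimum value is R(-3) = 53/2.

-3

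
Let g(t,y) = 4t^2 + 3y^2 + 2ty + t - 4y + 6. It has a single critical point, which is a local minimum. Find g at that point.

∂g/∂t = 8t + 2y + 1 = 0 and ∂g/∂y = 2t + 6y - 4 = 0, so (t, y) = (-7/22, 17/22).
The Hessian has g_{tt} = 8, g_{yy} = 6, g_{ty} = 2, giving D = 44 > 0 with g_{tt} > 0, so the point is a local minimum.
g(-7/22, 17/22) = 189/44.

189/44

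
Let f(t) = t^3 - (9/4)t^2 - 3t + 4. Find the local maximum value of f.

Critical points: f'(t) = 3t^2 - (9/2)t - 3 vanishes at t = -1/2, 2.
f''(t) = 6t - 9/2. f''(-1/2) = -15/2 < 0 ⇒ local maximum; f''(2) = 15/2 > 0 ⇒ local minimum.
Thus f has its local maximum at t = -1/2, with value 77/16.

77/16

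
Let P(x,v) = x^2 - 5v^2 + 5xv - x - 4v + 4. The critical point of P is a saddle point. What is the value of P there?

19/5

∂P/∂x = 2x + 5v - 1 = 0 and ∂P/∂v = 5x - 10v - 4 = 0, so (x, v) = (2/3, -1/15).
The Hessian has P_{xx} = 2, P_{vv} = -10, P_{xv} = 5, giving D = -45 < 0, so the point is a saddle point.
P(2/3, -1/15) = 19/5.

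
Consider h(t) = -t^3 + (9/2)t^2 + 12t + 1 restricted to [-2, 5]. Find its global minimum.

h'(t) = -3t^2 + 9t + 12, which vanishes at t = -1 and t = 4.
Compare values at every candidate in [-2, 5]: h(-2) = 3; h(-1) = -11/2; h(4) = 57; h(5) = 97/2.
So the minimum is h(-1) = -11/2.

-11/2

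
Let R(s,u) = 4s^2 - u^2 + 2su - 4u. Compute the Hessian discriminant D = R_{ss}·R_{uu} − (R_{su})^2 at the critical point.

-20

∂R/∂s = 8s + 2u = 0 and ∂R/∂u = 2s - 2u - 4 = 0, so (s, u) = (2/5, -8/5).
The Hessian has R_{ss} = 8, R_{uu} = -2, R_{su} = 2, giving D = -20 < 0, so the point is a saddle point.
D = (8)·(-2) − (2)^2 = -20.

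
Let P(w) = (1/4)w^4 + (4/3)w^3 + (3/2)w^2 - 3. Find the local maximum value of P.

-31/12

P'(w) = w^3 + 4w^2 + 3w = 0 at w = -3, -1, 0.
Second-derivative test with P''(w) = 3w^2 + 8w + 3: P''(-3) = 6 > 0 ⇒ local minimum; P''(-1) = -2 < 0 ⇒ local maximum; P''(0) = 3 > 0 ⇒ local minimum.
So the local maximum value is P(-1) = -31/12.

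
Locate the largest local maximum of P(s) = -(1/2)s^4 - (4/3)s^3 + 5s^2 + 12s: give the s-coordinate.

P'(s) = -2s^3 - 4s^2 + 10s + 12 = 0 at s = -3, -1, 2.
Since P''(s) = -6s^2 - 8s + 10, we get P''(-3) = -20 < 0 ⇒ local maximum; P''(-1) = 12 > 0 ⇒ local minimum; P''(2) = -30 < 0 ⇒ local maximum.
So the largest local maximum value is P(2) = 76/3.

2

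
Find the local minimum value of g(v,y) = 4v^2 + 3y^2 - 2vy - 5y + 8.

63/11

∂g/∂v = 8v - 2y = 0 and ∂g/∂y = -2v + 6y - 5 = 0, so (v, y) = (5/22, 10/11).
The Hessian has g_{vv} = 8, g_{yy} = 6, g_{vy} = -2, giving D = 44 > 0 with g_{vv} > 0, so the point is a local minimum.
g(5/22, 10/11) = 63/11.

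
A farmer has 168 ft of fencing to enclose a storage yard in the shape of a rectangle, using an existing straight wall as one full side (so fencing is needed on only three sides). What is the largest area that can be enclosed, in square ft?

Let the sides perpendicular to the wall have length x and the parallel side y, so 2x + y = 168 and the area is A = xy = x(168 − 2x).
A'(x) = 168 − 4x = 0 gives x = 42, and A''(x) = −4 < 0 confirms a maximum.
Then y = 168 − 2·42 = 84 and A = 3528.

3528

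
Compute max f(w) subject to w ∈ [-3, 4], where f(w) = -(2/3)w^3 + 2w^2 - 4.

32

The derivative is -2w^2 + 4w, which vanishes at w = 0 and w = 2.
Evaluating at the critical points and endpoints: f(-3) = 32; f(0) = -4; f(2) = -4/3; f(4) = -44/3.
Hence the absolute maximum is 32 at w = -3.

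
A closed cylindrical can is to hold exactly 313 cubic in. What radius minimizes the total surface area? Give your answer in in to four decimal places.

3.6795

With radius r and height h, πr²h = 313 so h = 313/(πr²), and S(r) = 2πr² + 2πrh = 2πr² + 2·313/r.
S'(r) = 4πr − 2·313/r² = 0 ⇒ r³ = 313/(2π), so r ≈ 3.6795 and h = 2r ≈ 7.3590.
S''(r) = 4π + 4·313/r³ > 0, so this is the minimum; S ≈ 255.1981.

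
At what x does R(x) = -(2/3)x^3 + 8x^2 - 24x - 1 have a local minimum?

2

R'(x) = -2x^2 + 16x - 24 = 0 at x = 2, 6.
Second-derivative test with R''(x) = -4x + 16: R''(2) = 8 > 0 ⇒ local minimum; R''(6) = -8 < 0 ⇒ local maximum.
The local minimum is R(2) = -67/3.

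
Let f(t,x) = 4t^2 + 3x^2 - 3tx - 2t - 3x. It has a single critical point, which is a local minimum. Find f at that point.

∂f/∂t = 8t - 3x - 2 = 0 and ∂f/∂x = -3t + 6x - 3 = 0, so (t, x) = (7/13, 10/13).
The Hessian has f_{tt} = 8, f_{xx} = 6, f_{tx} = -3, giving D = 39 > 0 with f_{tt} > 0, so the point is a local minimum.
f(7/13, 10/13) = -22/13.

-22/13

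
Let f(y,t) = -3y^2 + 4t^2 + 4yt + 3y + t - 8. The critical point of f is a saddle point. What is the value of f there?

∂f/∂y = -6y + 4t + 3 = 0 and ∂f/∂t = 4y + 8t + 1 = 0, so (y, t) = (5/16, -9/32).
The Hessian has f_{yy} = -6, f_{tt} = 8, f_{yt} = 4, giving D = -64 < 0, so the point is a saddle point.
f(5/16, -9/32) = -491/64.

-491/64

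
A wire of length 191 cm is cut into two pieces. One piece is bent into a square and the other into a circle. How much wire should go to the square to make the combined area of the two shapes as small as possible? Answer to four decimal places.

Let x be the length used for the square. Square side x/4; circle radius (191−x)/(2π).
A(x) = (x/4)² + π·((191−x)/(2π))² = x²/16 + (191−x)²/(4π) for 0 ≤ x ≤ 191. A'(x) = x/8 − (191−x)/(2π) = 0 gives x = 4·191/(π+4) ≈ 106.9789.
A'' = 1/8 + 1/(2π) > 0, so this gives the minimum combined area; x ≈ 106.9789 cm to the square.

106.9789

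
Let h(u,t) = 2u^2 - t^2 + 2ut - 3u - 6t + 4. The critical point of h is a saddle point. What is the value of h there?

∂h/∂u = 4u + 2t - 3 = 0 and ∂h/∂t = 2u - 2t - 6 = 0, so (u, t) = (3/2, -3/2).
The Hessian has h_{uu} = 4, h_{tt} = -2, h_{ut} = 2, giving D = -12 < 0, so the point is a saddle point.
h(3/2, -3/2) = 25/4.

25/4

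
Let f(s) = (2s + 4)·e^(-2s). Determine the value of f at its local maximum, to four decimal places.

f'(s) = 2·e^(-2s) + (2s + 4)·(-2)·e^(-2s) = (-4s - 6)·e^(-2s). Since e^(-2s) > 0, the only critical point is s = -3/2.
f''(-3/2) has the same sign as -4 < 0, so this is a local maximum.
f(-3/2) = (1)·e^(3) ≈ 20.0855.

20.0855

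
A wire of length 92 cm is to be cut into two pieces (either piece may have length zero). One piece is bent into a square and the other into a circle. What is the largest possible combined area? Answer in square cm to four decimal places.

Let x be the length used for the square. Square side x/4; circle radius (92−x)/(2π).
A(x) = (x/4)² + π·((92−x)/(2π))² = x²/16 + (92−x)²/(4π) for 0 ≤ x ≤ 92. A'(x) = x/8 − (92−x)/(2π) = 0 gives x = 4·92/(π+4) ≈ 51.5291.
A'' > 0, so the interior critical point is a minimum; the maximum is at an endpoint. A(0) = 673.5437 and A(92) = 529.0000, so the largest area is 673.5437.

673.5437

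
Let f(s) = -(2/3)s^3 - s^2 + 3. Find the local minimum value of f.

8/3

f'(s) = -2s^2 - 2s = 0 at s = -1, 0.
Since f''(s) = -4s - 2, we get f''(-1) = 2 > 0 ⇒ local minimum; f''(0) = -2 < 0 ⇒ local maximum.
The local minimum is f(-1) = 8/3.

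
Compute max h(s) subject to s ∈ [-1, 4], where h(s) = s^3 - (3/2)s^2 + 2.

42

The derivative is 3s^2 - 3s, which vanishes at s = 0 and s = 1.
Candidates: h(-1) = -1/2; h(0) = 2; h(1) = 3/2; h(4) = 42.
The maximum over the interval is 42, attained at s = 4.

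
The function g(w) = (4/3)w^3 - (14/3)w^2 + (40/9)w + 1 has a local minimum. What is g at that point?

131/81

g'(w) = 4w^2 - (28/3)w + 40/9 = 0 at w = 2/3, 5/3.
g''(w) = 8w - 28/3. g''(2/3) = -4 < 0 ⇒ local maximum; g''(5/3) = 4 > 0 ⇒ local minimum.
The local minimum is g(5/3) = 131/81.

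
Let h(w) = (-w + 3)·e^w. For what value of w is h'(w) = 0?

2

h'(w) = (-1)·e^w + (-w + 3)·1·e^w = (-w + 2)·e^w. Since e^w > 0, the only critical point is w = 2.
h''(2) has the same sign as -1 < 0, so this is a local maximum.
h(2) = (1)·e^(2) ≈ 7.3891.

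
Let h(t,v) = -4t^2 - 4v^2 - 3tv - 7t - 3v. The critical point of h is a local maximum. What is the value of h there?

169/55

∂h/∂t = -8t - 3v - 7 = 0 and ∂h/∂v = -3t - 8v - 3 = 0, so (t, v) = (-47/55, -3/55).
The Hessian has h_{tt} = -8, h_{vv} = -8, h_{tv} = -3, giving D = 55 > 0 with h_{tt} < 0, so the point is a local maximum.
h(-47/55, -3/55) = 169/55.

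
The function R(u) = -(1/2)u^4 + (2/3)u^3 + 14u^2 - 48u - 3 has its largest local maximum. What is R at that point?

R'(u) = -2u^3 + 2u^2 + 28u - 48 = 0 at u = -4, 2, 3.
Second-derivative test with R''(u) = -6u^2 + 4u + 28: R''(-4) = -84 < 0 ⇒ local maximum; R''(2) = 12 > 0 ⇒ local minimum; R''(3) = -14 < 0 ⇒ local maximum.
So the largest local maximum value is R(-4) = 727/3.

727/3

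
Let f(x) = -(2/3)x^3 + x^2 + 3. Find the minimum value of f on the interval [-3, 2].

f'(x) = -2x^2 + 2x, which vanishes at x = 0 and x = 1.
Evaluating at the critical points and endpoints: f(-3) = 30, f(0) = 3, f(1) = 10/3, f(2) = 5/3.
The minimum over the interval is 5/3, attained at x = 2.

5/3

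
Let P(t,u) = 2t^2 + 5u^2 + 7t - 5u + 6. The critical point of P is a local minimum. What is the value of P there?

-11/8

∂P/∂t = 4t + 7 = 0 and ∂P/∂u = 10u - 5 = 0, so (t, u) = (-7/4, 1/2).
The Hessian has P_{tt} = 4, P_{uu} = 10, P_{tu} = 0, giving D = 40 > 0 with P_{tt} > 0, so the point is a local minimum.
P(-7/4, 1/2) = -11/8.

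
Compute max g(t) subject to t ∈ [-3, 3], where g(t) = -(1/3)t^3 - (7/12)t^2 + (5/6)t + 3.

g'(t) = -t^2 - (7/6)t + 5/6, which vanishes at t = -5/3 and t = 1/2.
Compare values at every candidate in [-3, 3]: g(-3) = 17/4,  g(-5/3) = 497/324,  g(1/2) = 155/48,  g(3) = -35/4.
The maximum over the interval is 17/4, attained at t = -3.

17/4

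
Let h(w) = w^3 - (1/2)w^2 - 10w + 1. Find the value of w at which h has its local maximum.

-5/3

h'(w) = 3w^2 - w - 10 = 0 at w = -5/3, 2.
Since h''(w) = 6w - 1, we get h''(-5/3) = -11 < 0 ⇒ local maximum; h''(2) = 11 > 0 ⇒ local minimum.
Thus h has its local maximum at w = -5/3, with value 629/54.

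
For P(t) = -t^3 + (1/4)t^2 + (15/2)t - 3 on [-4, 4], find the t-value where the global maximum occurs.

-4

The derivative is -3t^2 + (1/2)t + 15/2, which vanishes at t = -3/2 and t = 5/3.
Evaluating at the critical points and endpoints: P(-4) = 35; P(-3/2) = -165/16; P(5/3) = 601/108; P(4) = -33.
The maximum over the interval is 35, attained at t = -4.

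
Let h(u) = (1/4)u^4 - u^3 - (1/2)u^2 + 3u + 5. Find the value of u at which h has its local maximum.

h'(u) = u^3 - 3u^2 - u + 3 = 0 at u = -1, 1, 3.
h''(u) = 3u^2 - 6u - 1. h''(-1) = 8 > 0 ⇒ local minimum; h''(1) = -4 < 0 ⇒ local maximum; h''(3) = 8 > 0 ⇒ local minimum.
The local maximum is h(1) = 27/4.

1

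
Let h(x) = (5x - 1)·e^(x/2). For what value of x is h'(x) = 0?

-9/5

h'(x) = 5·e^(x/2) + (5x - 1)·(1/2)·e^(x/2) = ((5/2)x + 9/2)·e^(x/2). Since e^(x/2) > 0, the only critical point is x = -9/5.
h''(-9/5) has the same sign as 5/2 > 0, so this is a local minimum.
h(-9/5) = (-10)·e^(-9/10) ≈ -4.0657.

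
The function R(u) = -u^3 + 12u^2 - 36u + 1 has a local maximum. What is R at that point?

1

R'(u) = -3u^2 + 24u - 36. Setting R'(u) = 0 gives u ∈ {2, 6}.
Second-derivative test with R''(u) = -6u + 24: R''(2) = 12 > 0 ⇒ local minimum; R''(6) = -12 < 0 ⇒ local maximum.
So the local maximum value is R(6) = 1.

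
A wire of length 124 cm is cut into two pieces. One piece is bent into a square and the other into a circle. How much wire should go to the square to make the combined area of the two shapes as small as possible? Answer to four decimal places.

Let x be the length used for the square. Square side x/4; circle radius (124−x)/(2π).
A(x) = (x/4)² + π·((124−x)/(2π))² = x²/16 + (124−x)²/(4π) for 0 ≤ x ≤ 124. A'(x) = x/8 − (124−x)/(2π) = 0 gives x = 4·124/(π+4) ≈ 69.4523.
A'' = 1/8 + 1/(2π) > 0, so this gives the minimum combined area; x ≈ 69.4523 cm to the square.

69.4523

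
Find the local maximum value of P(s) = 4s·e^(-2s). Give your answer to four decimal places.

0.7358

By the product rule, P'(s) = (-8s + 4)·e^(-2s). Since e^(-2s) > 0, the only critical point is s = 1/2.
P''(1/2) has the same sign as -8 < 0, so this is a local maximum.
P(1/2) = (2)·e^(-1) ≈ 0.7358.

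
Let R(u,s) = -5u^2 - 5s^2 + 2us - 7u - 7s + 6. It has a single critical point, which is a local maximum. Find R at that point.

97/8

∂R/∂u = -10u + 2s - 7 = 0 and ∂R/∂s = 2u - 10s - 7 = 0, so (u, s) = (-7/8, -7/8).
The Hessian has R_{uu} = -10, R_{ss} = -10, R_{us} = 2, giving D = 96 > 0 with R_{uu} < 0, so the point is a local maximum.
R(-7/8, -7/8) = 97/8.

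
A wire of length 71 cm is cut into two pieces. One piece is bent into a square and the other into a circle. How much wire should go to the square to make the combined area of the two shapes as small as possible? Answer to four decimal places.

39.7670

Let x be the length used for the square. Square side x/4; circle radius (71−x)/(2π).
A(x) = (x/4)² + π·((71−x)/(2π))² = x²/16 + (71−x)²/(4π) for 0 ≤ x ≤ 71. A'(x) = x/8 − (71−x)/(2π) = 0 gives x = 4·71/(π+4) ≈ 39.7670.
A'' = 1/8 + 1/(2π) > 0, so this gives the minimum combined area; x ≈ 39.7670 cm to the square.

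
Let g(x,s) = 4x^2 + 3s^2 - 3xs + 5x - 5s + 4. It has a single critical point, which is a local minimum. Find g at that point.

∂g/∂x = 8x - 3s + 5 = 0 and ∂g/∂s = -3x + 6s - 5 = 0, so (x, s) = (-5/13, 25/39).
The Hessian has g_{xx} = 8, g_{ss} = 6, g_{xs} = -3, giving D = 39 > 0 with g_{xx} > 0, so the point is a local minimum.
g(-5/13, 25/39) = 56/39.

56/39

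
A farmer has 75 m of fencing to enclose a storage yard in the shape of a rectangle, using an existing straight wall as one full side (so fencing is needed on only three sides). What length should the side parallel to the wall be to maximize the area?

75/2

Let the sides perpendicular to the wall have length x and the parallel side y, so 2x + y = 75 and the area is A = xy = x(75 − 2x).
A'(x) = 75 − 4x = 0 gives x = 75/4, and A''(x) = −4 < 0 confirms a maximum.
Then y = 75 − 2·75/4 = 75/2 and A = 5625/8.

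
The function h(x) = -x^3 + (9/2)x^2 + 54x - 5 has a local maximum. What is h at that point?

h'(x) = -3x^2 + 9x + 54. Setting h'(x) = 0 gives x ∈ {-3, 6}.
Since h''(x) = -6x + 9, we get h''(-3) = 27 > 0 ⇒ local minimum; h''(6) = -27 < 0 ⇒ local maximum.
So the local maximum value is h(6) = 265.

265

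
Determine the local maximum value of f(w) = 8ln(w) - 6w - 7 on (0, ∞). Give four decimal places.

f'(w) = 8/w − 6 = 0 gives w = 4/3.
f''(w) = -8/w², which is negative for w > 0, so this is a local maximum.
f(4/3) = 8·ln(4/3) - 8 - 7 ≈ -12.6985.

-12.6985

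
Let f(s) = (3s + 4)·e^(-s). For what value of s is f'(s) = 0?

-1/3

Differentiating with the product rule gives f'(s) = (-3s - 1)·e^(-s). Since e^(-s) > 0, the only critical point is s = -1/3.
f''(-1/3) has the same sign as -3 < 0, so this is a local maximum.
f(-1/3) = (3)·e^(1/3) ≈ 4.1868.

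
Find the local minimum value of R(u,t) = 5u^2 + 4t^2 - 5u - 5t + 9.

∂R/∂u = 10u - 5 = 0 and ∂R/∂t = 8t - 5 = 0, so (u, t) = (1/2, 5/8).
The Hessian has R_{uu} = 10, R_{tt} = 8, R_{ut} = 0, giving D = 80 > 0 with R_{uu} > 0, so the point is a local minimum.
R(1/2, 5/8) = 99/16.

99/16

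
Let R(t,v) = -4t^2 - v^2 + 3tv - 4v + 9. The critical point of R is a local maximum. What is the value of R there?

∂R/∂t = -8t + 3v = 0 and ∂R/∂v = 3t - 2v - 4 = 0, so (t, v) = (-12/7, -32/7).
The Hessian has R_{tt} = -8, R_{vv} = -2, R_{tv} = 3, giving D = 7 > 0 with R_{tt} < 0, so the point is a local maximum.
R(-12/7, -32/7) = 127/7.

127/7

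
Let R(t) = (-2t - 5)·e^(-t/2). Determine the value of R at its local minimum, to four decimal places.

Differentiating with the product rule gives R'(t) = (t + 1/2)·e^(-t/2). Since e^(-t/2) > 0, the only critical point is t = -1/2.
R''(-1/2) has the same sign as 1 > 0, so this is a local minimum.
R(-1/2) = (-4)·e^(1/4) ≈ -5.1361.

-5.1361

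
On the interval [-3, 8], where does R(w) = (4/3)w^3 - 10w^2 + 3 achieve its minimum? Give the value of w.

-3

Differentiating, R'(w) = 4w^2 - 20w; which vanishes at w = 0 and w = 5.
Candidates: R(-3) = -123; R(0) = 3; R(5) = -241/3; R(8) = 137/3.
Hence the absolute minimum is -123 at w = -3.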